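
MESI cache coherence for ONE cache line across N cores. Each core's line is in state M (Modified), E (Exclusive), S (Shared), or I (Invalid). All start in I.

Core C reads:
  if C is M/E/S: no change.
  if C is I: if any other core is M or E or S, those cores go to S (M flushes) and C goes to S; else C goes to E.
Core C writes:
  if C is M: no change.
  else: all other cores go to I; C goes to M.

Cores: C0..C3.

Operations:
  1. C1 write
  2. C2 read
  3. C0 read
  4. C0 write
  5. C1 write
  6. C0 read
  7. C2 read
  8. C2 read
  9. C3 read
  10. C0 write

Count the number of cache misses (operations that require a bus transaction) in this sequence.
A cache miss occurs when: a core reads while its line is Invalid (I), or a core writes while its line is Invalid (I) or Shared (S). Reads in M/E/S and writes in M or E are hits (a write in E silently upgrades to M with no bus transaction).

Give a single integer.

Op 1: C1 write [C1 write: invalidate none -> C1=M] -> [I,M,I,I] [MISS #1: write from I]
Op 2: C2 read [C2 read from I: others=['C1=M'] -> C2=S, others downsized to S] -> [I,S,S,I] [MISS #2: read from I]
Op 3: C0 read [C0 read from I: others=['C1=S', 'C2=S'] -> C0=S, others downsized to S] -> [S,S,S,I] [MISS #3: read from I]
Op 4: C0 write [C0 write: invalidate ['C1=S', 'C2=S'] -> C0=M] -> [M,I,I,I] [MISS #4: write from S]
Op 5: C1 write [C1 write: invalidate ['C0=M'] -> C1=M] -> [I,M,I,I] [MISS #5: write from I]
Op 6: C0 read [C0 read from I: others=['C1=M'] -> C0=S, others downsized to S] -> [S,S,I,I] [MISS #6: read from I]
Op 7: C2 read [C2 read from I: others=['C0=S', 'C1=S'] -> C2=S, others downsized to S] -> [S,S,S,I] [MISS #7: read from I]
Op 8: C2 read [C2 read: already in S, no change] -> [S,S,S,I] [hit: read from S]
Op 9: C3 read [C3 read from I: others=['C0=S', 'C1=S', 'C2=S'] -> C3=S, others downsized to S] -> [S,S,S,S] [MISS #8: read from I]
Op 10: C0 write [C0 write: invalidate ['C1=S', 'C2=S', 'C3=S'] -> C0=M] -> [M,I,I,I] [MISS #9: write from S]

Answer: 9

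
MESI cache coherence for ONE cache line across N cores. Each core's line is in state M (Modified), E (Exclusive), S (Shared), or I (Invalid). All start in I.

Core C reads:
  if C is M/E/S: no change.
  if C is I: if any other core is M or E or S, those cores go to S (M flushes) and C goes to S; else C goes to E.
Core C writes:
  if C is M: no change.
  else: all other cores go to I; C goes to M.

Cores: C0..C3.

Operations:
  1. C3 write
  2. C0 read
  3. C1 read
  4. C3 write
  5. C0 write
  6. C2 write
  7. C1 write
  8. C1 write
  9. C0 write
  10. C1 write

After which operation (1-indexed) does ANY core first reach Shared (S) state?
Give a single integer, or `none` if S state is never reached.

Answer: 2

Derivation:
Op 1: C3 write [C3 write: invalidate none -> C3=M] -> [I,I,I,M]
Op 2: C0 read [C0 read from I: others=['C3=M'] -> C0=S, others downsized to S] -> [S,I,I,S]
  -> First S state at op 2; remaining ops need not be traced.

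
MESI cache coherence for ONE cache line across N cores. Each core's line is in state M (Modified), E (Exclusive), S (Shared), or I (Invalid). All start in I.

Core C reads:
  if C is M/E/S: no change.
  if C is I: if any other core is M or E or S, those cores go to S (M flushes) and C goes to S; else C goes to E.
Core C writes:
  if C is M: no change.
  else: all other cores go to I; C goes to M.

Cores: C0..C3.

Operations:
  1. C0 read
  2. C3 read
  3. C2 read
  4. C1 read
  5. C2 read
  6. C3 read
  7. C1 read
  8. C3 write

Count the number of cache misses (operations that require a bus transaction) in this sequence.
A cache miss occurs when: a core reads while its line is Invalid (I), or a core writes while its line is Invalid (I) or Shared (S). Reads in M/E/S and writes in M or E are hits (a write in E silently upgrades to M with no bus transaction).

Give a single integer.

Op 1: C0 read [C0 read from I: no other sharers -> C0=E (exclusive)] -> [E,I,I,I] [MISS #1: read from I]
Op 2: C3 read [C3 read from I: others=['C0=E'] -> C3=S, others downsized to S] -> [S,I,I,S] [MISS #2: read from I]
Op 3: C2 read [C2 read from I: others=['C0=S', 'C3=S'] -> C2=S, others downsized to S] -> [S,I,S,S] [MISS #3: read from I]
Op 4: C1 read [C1 read from I: others=['C0=S', 'C2=S', 'C3=S'] -> C1=S, others downsized to S] -> [S,S,S,S] [MISS #4: read from I]
Op 5: C2 read [C2 read: already in S, no change] -> [S,S,S,S] [hit: read from S]
Op 6: C3 read [C3 read: already in S, no change] -> [S,S,S,S] [hit: read from S]
Op 7: C1 read [C1 read: already in S, no change] -> [S,S,S,S] [hit: read from S]
Op 8: C3 write [C3 write: invalidate ['C0=S', 'C1=S', 'C2=S'] -> C3=M] -> [I,I,I,M] [MISS #5: write from S]

Answer: 5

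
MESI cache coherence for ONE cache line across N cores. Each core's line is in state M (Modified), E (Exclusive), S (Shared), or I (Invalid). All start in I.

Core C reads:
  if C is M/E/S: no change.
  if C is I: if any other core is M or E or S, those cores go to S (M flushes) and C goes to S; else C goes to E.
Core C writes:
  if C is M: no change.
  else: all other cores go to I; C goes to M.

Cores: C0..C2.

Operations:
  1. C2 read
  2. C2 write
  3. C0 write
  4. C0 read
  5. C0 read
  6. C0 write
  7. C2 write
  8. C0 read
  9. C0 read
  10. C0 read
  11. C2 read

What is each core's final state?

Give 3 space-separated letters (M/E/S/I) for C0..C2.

Answer: S I S

Derivation:
Op 1: C2 read [C2 read from I: no other sharers -> C2=E (exclusive)] -> [I,I,E]
Op 2: C2 write [C2 write: invalidate none -> C2=M] -> [I,I,M]
Op 3: C0 write [C0 write: invalidate ['C2=M'] -> C0=M] -> [M,I,I]
Op 4: C0 read [C0 read: already in M, no change] -> [M,I,I]
Op 5: C0 read [C0 read: already in M, no change] -> [M,I,I]
Op 6: C0 write [C0 write: already M (modified), no change] -> [M,I,I]
Op 7: C2 write [C2 write: invalidate ['C0=M'] -> C2=M] -> [I,I,M]
Op 8: C0 read [C0 read from I: others=['C2=M'] -> C0=S, others downsized to S] -> [S,I,S]
Op 9: C0 read [C0 read: already in S, no change] -> [S,I,S]
Op 10: C0 read [C0 read: already in S, no change] -> [S,I,S]
Op 11: C2 read [C2 read: already in S, no change] -> [S,I,S]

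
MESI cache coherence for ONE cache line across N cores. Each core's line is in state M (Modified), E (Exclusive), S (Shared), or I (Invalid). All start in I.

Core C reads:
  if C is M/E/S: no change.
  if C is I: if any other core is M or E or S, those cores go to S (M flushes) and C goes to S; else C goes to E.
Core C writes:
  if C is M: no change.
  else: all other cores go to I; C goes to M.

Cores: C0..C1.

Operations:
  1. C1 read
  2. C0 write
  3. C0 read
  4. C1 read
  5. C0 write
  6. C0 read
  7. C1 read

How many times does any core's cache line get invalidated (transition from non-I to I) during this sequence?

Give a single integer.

Answer: 2

Derivation:
Op 1: C1 read [C1 read from I: no other sharers -> C1=E (exclusive)] -> [I,E] (invalidations this op: 0; running total: 0)
Op 2: C0 write [C0 write: invalidate ['C1=E'] -> C0=M] -> [M,I] (invalidations this op: 1; running total: 1)
Op 3: C0 read [C0 read: already in M, no change] -> [M,I] (invalidations this op: 0; running total: 1)
Op 4: C1 read [C1 read from I: others=['C0=M'] -> C1=S, others downsized to S] -> [S,S] (invalidations this op: 0; running total: 1)
Op 5: C0 write [C0 write: invalidate ['C1=S'] -> C0=M] -> [M,I] (invalidations this op: 1; running total: 2)
Op 6: C0 read [C0 read: already in M, no change] -> [M,I] (invalidations this op: 0; running total: 2)
Op 7: C1 read [C1 read from I: others=['C0=M'] -> C1=S, others downsized to S] -> [S,S] (invalidations this op: 0; running total: 2)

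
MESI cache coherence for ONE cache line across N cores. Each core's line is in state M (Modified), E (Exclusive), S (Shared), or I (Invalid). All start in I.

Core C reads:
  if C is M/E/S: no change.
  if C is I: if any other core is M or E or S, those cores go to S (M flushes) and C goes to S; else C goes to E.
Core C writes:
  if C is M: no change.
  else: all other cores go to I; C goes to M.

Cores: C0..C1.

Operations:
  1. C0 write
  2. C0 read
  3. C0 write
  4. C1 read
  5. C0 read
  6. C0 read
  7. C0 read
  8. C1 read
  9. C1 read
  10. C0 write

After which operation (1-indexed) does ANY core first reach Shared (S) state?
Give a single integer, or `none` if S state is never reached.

Answer: 4

Derivation:
Op 1: C0 write [C0 write: invalidate none -> C0=M] -> [M,I]
Op 2: C0 read [C0 read: already in M, no change] -> [M,I]
Op 3: C0 write [C0 write: already M (modified), no change] -> [M,I]
Op 4: C1 read [C1 read from I: others=['C0=M'] -> C1=S, others downsized to S] -> [S,S]
  -> First S state at op 4; remaining ops need not be traced.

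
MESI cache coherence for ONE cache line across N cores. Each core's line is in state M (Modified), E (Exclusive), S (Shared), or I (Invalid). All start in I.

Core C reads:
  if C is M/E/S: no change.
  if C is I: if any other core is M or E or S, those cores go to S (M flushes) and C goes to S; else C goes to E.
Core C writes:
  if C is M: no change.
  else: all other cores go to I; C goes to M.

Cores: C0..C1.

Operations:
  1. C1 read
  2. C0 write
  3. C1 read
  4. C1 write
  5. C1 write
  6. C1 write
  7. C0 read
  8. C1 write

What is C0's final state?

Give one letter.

Op 1: C1 read [C1 read from I: no other sharers -> C1=E (exclusive)] -> [I,E]
Op 2: C0 write [C0 write: invalidate ['C1=E'] -> C0=M] -> [M,I]
Op 3: C1 read [C1 read from I: others=['C0=M'] -> C1=S, others downsized to S] -> [S,S]
Op 4: C1 write [C1 write: invalidate ['C0=S'] -> C1=M] -> [I,M]
Op 5: C1 write [C1 write: already M (modified), no change] -> [I,M]
Op 6: C1 write [C1 write: already M (modified), no change] -> [I,M]
Op 7: C0 read [C0 read from I: others=['C1=M'] -> C0=S, others downsized to S] -> [S,S]
Op 8: C1 write [C1 write: invalidate ['C0=S'] -> C1=M] -> [I,M]

Answer: I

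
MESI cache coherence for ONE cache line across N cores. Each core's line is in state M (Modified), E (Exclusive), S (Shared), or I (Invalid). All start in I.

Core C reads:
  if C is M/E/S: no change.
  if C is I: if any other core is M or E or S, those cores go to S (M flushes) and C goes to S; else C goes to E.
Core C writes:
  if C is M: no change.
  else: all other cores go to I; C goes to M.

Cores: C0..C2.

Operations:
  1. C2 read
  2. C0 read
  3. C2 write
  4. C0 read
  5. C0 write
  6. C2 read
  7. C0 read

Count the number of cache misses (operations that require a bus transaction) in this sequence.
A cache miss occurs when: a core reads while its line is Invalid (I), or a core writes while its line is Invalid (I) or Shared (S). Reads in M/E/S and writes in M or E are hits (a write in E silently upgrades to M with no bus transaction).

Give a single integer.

Op 1: C2 read [C2 read from I: no other sharers -> C2=E (exclusive)] -> [I,I,E] [MISS #1: read from I]
Op 2: C0 read [C0 read from I: others=['C2=E'] -> C0=S, others downsized to S] -> [S,I,S] [MISS #2: read from I]
Op 3: C2 write [C2 write: invalidate ['C0=S'] -> C2=M] -> [I,I,M] [MISS #3: write from S]
Op 4: C0 read [C0 read from I: others=['C2=M'] -> C0=S, others downsized to S] -> [S,I,S] [MISS #4: read from I]
Op 5: C0 write [C0 write: invalidate ['C2=S'] -> C0=M] -> [M,I,I] [MISS #5: write from S]
Op 6: C2 read [C2 read from I: others=['C0=M'] -> C2=S, others downsized to S] -> [S,I,S] [MISS #6: read from I]
Op 7: C0 read [C0 read: already in S, no change] -> [S,I,S] [hit: read from S]

Answer: 6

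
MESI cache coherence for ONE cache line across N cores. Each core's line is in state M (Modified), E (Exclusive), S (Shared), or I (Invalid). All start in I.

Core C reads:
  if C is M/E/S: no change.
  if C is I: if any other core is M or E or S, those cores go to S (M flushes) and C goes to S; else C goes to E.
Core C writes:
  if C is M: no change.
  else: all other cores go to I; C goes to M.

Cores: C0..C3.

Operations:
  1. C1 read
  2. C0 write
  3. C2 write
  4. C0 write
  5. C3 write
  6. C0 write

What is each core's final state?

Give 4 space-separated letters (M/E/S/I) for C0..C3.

Answer: M I I I

Derivation:
Op 1: C1 read [C1 read from I: no other sharers -> C1=E (exclusive)] -> [I,E,I,I]
Op 2: C0 write [C0 write: invalidate ['C1=E'] -> C0=M] -> [M,I,I,I]
Op 3: C2 write [C2 write: invalidate ['C0=M'] -> C2=M] -> [I,I,M,I]
Op 4: C0 write [C0 write: invalidate ['C2=M'] -> C0=M] -> [M,I,I,I]
Op 5: C3 write [C3 write: invalidate ['C0=M'] -> C3=M] -> [I,I,I,M]
Op 6: C0 write [C0 write: invalidate ['C3=M'] -> C0=M] -> [M,I,I,I]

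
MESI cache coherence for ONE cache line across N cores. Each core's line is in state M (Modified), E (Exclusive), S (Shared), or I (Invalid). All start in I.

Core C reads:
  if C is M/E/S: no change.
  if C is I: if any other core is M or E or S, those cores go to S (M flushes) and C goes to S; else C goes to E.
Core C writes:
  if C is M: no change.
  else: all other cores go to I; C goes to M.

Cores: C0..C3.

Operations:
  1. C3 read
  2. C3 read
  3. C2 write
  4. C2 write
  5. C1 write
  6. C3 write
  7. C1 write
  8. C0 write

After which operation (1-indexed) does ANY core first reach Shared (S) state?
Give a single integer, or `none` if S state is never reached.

Answer: none

Derivation:
Op 1: C3 read [C3 read from I: no other sharers -> C3=E (exclusive)] -> [I,I,I,E]
Op 2: C3 read [C3 read: already in E, no change] -> [I,I,I,E]
Op 3: C2 write [C2 write: invalidate ['C3=E'] -> C2=M] -> [I,I,M,I]
Op 4: C2 write [C2 write: already M (modified), no change] -> [I,I,M,I]
Op 5: C1 write [C1 write: invalidate ['C2=M'] -> C1=M] -> [I,M,I,I]
Op 6: C3 write [C3 write: invalidate ['C1=M'] -> C3=M] -> [I,I,I,M]
Op 7: C1 write [C1 write: invalidate ['C3=M'] -> C1=M] -> [I,M,I,I]
Op 8: C0 write [C0 write: invalidate ['C1=M'] -> C0=M] -> [M,I,I,I]
S state never reached in this sequence.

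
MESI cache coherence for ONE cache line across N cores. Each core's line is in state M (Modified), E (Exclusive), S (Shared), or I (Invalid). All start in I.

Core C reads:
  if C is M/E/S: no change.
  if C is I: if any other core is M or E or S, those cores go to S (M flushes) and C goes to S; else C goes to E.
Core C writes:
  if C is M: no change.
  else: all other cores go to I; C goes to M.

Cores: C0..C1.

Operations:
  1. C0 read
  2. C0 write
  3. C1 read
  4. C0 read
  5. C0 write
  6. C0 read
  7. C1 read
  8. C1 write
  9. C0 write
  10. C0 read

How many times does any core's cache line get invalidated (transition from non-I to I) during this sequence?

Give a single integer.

Op 1: C0 read [C0 read from I: no other sharers -> C0=E (exclusive)] -> [E,I] (invalidations this op: 0; running total: 0)
Op 2: C0 write [C0 write: invalidate none -> C0=M] -> [M,I] (invalidations this op: 0; running total: 0)
Op 3: C1 read [C1 read from I: others=['C0=M'] -> C1=S, others downsized to S] -> [S,S] (invalidations this op: 0; running total: 0)
Op 4: C0 read [C0 read: already in S, no change] -> [S,S] (invalidations this op: 0; running total: 0)
Op 5: C0 write [C0 write: invalidate ['C1=S'] -> C0=M] -> [M,I] (invalidations this op: 1; running total: 1)
Op 6: C0 read [C0 read: already in M, no change] -> [M,I] (invalidations this op: 0; running total: 1)
Op 7: C1 read [C1 read from I: others=['C0=M'] -> C1=S, others downsized to S] -> [S,S] (invalidations this op: 0; running total: 1)
Op 8: C1 write [C1 write: invalidate ['C0=S'] -> C1=M] -> [I,M] (invalidations this op: 1; running total: 2)
Op 9: C0 write [C0 write: invalidate ['C1=M'] -> C0=M] -> [M,I] (invalidations this op: 1; running total: 3)
Op 10: C0 read [C0 read: already in M, no change] -> [M,I] (invalidations this op: 0; running total: 3)

Answer: 3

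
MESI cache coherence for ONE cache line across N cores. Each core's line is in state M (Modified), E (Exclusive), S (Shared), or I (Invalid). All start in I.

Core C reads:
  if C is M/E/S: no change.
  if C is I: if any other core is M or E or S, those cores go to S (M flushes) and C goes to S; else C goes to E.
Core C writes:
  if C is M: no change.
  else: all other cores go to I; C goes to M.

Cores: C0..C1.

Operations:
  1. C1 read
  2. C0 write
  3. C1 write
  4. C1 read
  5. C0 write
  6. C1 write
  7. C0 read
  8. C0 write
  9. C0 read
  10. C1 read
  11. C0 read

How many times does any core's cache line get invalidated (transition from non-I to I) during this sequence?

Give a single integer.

Op 1: C1 read [C1 read from I: no other sharers -> C1=E (exclusive)] -> [I,E] (invalidations this op: 0; running total: 0)
Op 2: C0 write [C0 write: invalidate ['C1=E'] -> C0=M] -> [M,I] (invalidations this op: 1; running total: 1)
Op 3: C1 write [C1 write: invalidate ['C0=M'] -> C1=M] -> [I,M] (invalidations this op: 1; running total: 2)
Op 4: C1 read [C1 read: already in M, no change] -> [I,M] (invalidations this op: 0; running total: 2)
Op 5: C0 write [C0 write: invalidate ['C1=M'] -> C0=M] -> [M,I] (invalidations this op: 1; running total: 3)
Op 6: C1 write [C1 write: invalidate ['C0=M'] -> C1=M] -> [I,M] (invalidations this op: 1; running total: 4)
Op 7: C0 read [C0 read from I: others=['C1=M'] -> C0=S, others downsized to S] -> [S,S] (invalidations this op: 0; running total: 4)
Op 8: C0 write [C0 write: invalidate ['C1=S'] -> C0=M] -> [M,I] (invalidations this op: 1; running total: 5)
Op 9: C0 read [C0 read: already in M, no change] -> [M,I] (invalidations this op: 0; running total: 5)
Op 10: C1 read [C1 read from I: others=['C0=M'] -> C1=S, others downsized to S] -> [S,S] (invalidations this op: 0; running total: 5)
Op 11: C0 read [C0 read: already in S, no change] -> [S,S] (invalidations this op: 0; running total: 5)

Answer: 5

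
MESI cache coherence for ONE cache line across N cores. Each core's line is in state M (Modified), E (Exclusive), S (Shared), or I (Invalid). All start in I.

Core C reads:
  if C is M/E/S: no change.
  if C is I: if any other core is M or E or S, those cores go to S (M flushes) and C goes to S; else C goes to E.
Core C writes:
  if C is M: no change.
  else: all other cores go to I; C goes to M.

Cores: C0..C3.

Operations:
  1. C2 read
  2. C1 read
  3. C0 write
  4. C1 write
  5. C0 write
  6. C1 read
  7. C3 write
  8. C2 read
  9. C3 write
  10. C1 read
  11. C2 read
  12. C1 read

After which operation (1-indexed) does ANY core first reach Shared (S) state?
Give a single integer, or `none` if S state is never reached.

Answer: 2

Derivation:
Op 1: C2 read [C2 read from I: no other sharers -> C2=E (exclusive)] -> [I,I,E,I]
Op 2: C1 read [C1 read from I: others=['C2=E'] -> C1=S, others downsized to S] -> [I,S,S,I]
  -> First S state at op 2; remaining ops need not be traced.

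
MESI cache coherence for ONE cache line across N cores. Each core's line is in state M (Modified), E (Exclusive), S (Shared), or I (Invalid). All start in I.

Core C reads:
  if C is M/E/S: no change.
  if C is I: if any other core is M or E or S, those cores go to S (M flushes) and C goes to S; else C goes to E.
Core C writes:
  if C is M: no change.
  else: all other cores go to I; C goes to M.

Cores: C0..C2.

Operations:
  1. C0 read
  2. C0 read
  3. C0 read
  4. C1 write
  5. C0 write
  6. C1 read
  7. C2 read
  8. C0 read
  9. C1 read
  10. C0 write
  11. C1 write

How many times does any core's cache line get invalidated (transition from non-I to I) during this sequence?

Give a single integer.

Op 1: C0 read [C0 read from I: no other sharers -> C0=E (exclusive)] -> [E,I,I] (invalidations this op: 0; running total: 0)
Op 2: C0 read [C0 read: already in E, no change] -> [E,I,I] (invalidations this op: 0; running total: 0)
Op 3: C0 read [C0 read: already in E, no change] -> [E,I,I] (invalidations this op: 0; running total: 0)
Op 4: C1 write [C1 write: invalidate ['C0=E'] -> C1=M] -> [I,M,I] (invalidations this op: 1; running total: 1)
Op 5: C0 write [C0 write: invalidate ['C1=M'] -> C0=M] -> [M,I,I] (invalidations this op: 1; running total: 2)
Op 6: C1 read [C1 read from I: others=['C0=M'] -> C1=S, others downsized to S] -> [S,S,I] (invalidations this op: 0; running total: 2)
Op 7: C2 read [C2 read from I: others=['C0=S', 'C1=S'] -> C2=S, others downsized to S] -> [S,S,S] (invalidations this op: 0; running total: 2)
Op 8: C0 read [C0 read: already in S, no change] -> [S,S,S] (invalidations this op: 0; running total: 2)
Op 9: C1 read [C1 read: already in S, no change] -> [S,S,S] (invalidations this op: 0; running total: 2)
Op 10: C0 write [C0 write: invalidate ['C1=S', 'C2=S'] -> C0=M] -> [M,I,I] (invalidations this op: 2; running total: 4)
Op 11: C1 write [C1 write: invalidate ['C0=M'] -> C1=M] -> [I,M,I] (invalidations this op: 1; running total: 5)

Answer: 5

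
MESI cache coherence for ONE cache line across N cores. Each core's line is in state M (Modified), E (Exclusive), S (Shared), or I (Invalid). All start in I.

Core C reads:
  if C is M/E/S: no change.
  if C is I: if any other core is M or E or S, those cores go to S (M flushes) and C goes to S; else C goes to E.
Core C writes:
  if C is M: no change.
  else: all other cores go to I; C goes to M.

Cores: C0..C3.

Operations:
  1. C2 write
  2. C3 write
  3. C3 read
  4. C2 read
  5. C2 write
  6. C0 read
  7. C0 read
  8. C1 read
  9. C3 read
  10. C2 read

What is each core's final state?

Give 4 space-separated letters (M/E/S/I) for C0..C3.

Answer: S S S S

Derivation:
Op 1: C2 write [C2 write: invalidate none -> C2=M] -> [I,I,M,I]
Op 2: C3 write [C3 write: invalidate ['C2=M'] -> C3=M] -> [I,I,I,M]
Op 3: C3 read [C3 read: already in M, no change] -> [I,I,I,M]
Op 4: C2 read [C2 read from I: others=['C3=M'] -> C2=S, others downsized to S] -> [I,I,S,S]
Op 5: C2 write [C2 write: invalidate ['C3=S'] -> C2=M] -> [I,I,M,I]
Op 6: C0 read [C0 read from I: others=['C2=M'] -> C0=S, others downsized to S] -> [S,I,S,I]
Op 7: C0 read [C0 read: already in S, no change] -> [S,I,S,I]
Op 8: C1 read [C1 read from I: others=['C0=S', 'C2=S'] -> C1=S, others downsized to S] -> [S,S,S,I]
Op 9: C3 read [C3 read from I: others=['C0=S', 'C1=S', 'C2=S'] -> C3=S, others downsized to S] -> [S,S,S,S]
Op 10: C2 read [C2 read: already in S, no change] -> [S,S,S,S]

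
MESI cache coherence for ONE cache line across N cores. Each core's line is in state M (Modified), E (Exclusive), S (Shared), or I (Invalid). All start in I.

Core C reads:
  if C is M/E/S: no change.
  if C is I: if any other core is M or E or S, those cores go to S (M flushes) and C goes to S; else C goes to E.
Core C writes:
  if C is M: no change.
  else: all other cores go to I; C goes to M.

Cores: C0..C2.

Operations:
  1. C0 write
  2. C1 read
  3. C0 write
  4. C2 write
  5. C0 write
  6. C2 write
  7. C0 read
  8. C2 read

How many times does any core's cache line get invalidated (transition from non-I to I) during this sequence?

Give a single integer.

Op 1: C0 write [C0 write: invalidate none -> C0=M] -> [M,I,I] (invalidations this op: 0; running total: 0)
Op 2: C1 read [C1 read from I: others=['C0=M'] -> C1=S, others downsized to S] -> [S,S,I] (invalidations this op: 0; running total: 0)
Op 3: C0 write [C0 write: invalidate ['C1=S'] -> C0=M] -> [M,I,I] (invalidations this op: 1; running total: 1)
Op 4: C2 write [C2 write: invalidate ['C0=M'] -> C2=M] -> [I,I,M] (invalidations this op: 1; running total: 2)
Op 5: C0 write [C0 write: invalidate ['C2=M'] -> C0=M] -> [M,I,I] (invalidations this op: 1; running total: 3)
Op 6: C2 write [C2 write: invalidate ['C0=M'] -> C2=M] -> [I,I,M] (invalidations this op: 1; running total: 4)
Op 7: C0 read [C0 read from I: others=['C2=M'] -> C0=S, others downsized to S] -> [S,I,S] (invalidations this op: 0; running total: 4)
Op 8: C2 read [C2 read: already in S, no change] -> [S,I,S] (invalidations this op: 0; running total: 4)

Answer: 4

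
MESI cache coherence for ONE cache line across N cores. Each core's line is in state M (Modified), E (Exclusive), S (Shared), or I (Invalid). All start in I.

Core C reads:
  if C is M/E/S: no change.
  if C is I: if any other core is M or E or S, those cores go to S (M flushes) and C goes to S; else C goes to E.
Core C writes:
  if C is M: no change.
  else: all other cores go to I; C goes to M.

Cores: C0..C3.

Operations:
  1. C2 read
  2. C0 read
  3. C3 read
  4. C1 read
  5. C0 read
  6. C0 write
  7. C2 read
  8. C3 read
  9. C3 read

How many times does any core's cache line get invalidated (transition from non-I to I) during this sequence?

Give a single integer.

Answer: 3

Derivation:
Op 1: C2 read [C2 read from I: no other sharers -> C2=E (exclusive)] -> [I,I,E,I] (invalidations this op: 0; running total: 0)
Op 2: C0 read [C0 read from I: others=['C2=E'] -> C0=S, others downsized to S] -> [S,I,S,I] (invalidations this op: 0; running total: 0)
Op 3: C3 read [C3 read from I: others=['C0=S', 'C2=S'] -> C3=S, others downsized to S] -> [S,I,S,S] (invalidations this op: 0; running total: 0)
Op 4: C1 read [C1 read from I: others=['C0=S', 'C2=S', 'C3=S'] -> C1=S, others downsized to S] -> [S,S,S,S] (invalidations this op: 0; running total: 0)
Op 5: C0 read [C0 read: already in S, no change] -> [S,S,S,S] (invalidations this op: 0; running total: 0)
Op 6: C0 write [C0 write: invalidate ['C1=S', 'C2=S', 'C3=S'] -> C0=M] -> [M,I,I,I] (invalidations this op: 3; running total: 3)
Op 7: C2 read [C2 read from I: others=['C0=M'] -> C2=S, others downsized to S] -> [S,I,S,I] (invalidations this op: 0; running total: 3)
Op 8: C3 read [C3 read from I: others=['C0=S', 'C2=S'] -> C3=S, others downsized to S] -> [S,I,S,S] (invalidations this op: 0; running total: 3)
Op 9: C3 read [C3 read: already in S, no change] -> [S,I,S,S] (invalidations this op: 0; running total: 3)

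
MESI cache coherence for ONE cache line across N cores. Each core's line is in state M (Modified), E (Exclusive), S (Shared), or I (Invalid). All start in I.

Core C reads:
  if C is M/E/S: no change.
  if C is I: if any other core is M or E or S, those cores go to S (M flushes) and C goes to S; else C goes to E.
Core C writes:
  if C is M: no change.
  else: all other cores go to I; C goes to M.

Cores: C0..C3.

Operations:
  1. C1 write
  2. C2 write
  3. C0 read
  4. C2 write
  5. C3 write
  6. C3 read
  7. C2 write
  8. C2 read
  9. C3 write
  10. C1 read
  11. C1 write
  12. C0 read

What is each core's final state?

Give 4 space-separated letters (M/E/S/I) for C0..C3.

Answer: S S I I

Derivation:
Op 1: C1 write [C1 write: invalidate none -> C1=M] -> [I,M,I,I]
Op 2: C2 write [C2 write: invalidate ['C1=M'] -> C2=M] -> [I,I,M,I]
Op 3: C0 read [C0 read from I: others=['C2=M'] -> C0=S, others downsized to S] -> [S,I,S,I]
Op 4: C2 write [C2 write: invalidate ['C0=S'] -> C2=M] -> [I,I,M,I]
Op 5: C3 write [C3 write: invalidate ['C2=M'] -> C3=M] -> [I,I,I,M]
Op 6: C3 read [C3 read: already in M, no change] -> [I,I,I,M]
Op 7: C2 write [C2 write: invalidate ['C3=M'] -> C2=M] -> [I,I,M,I]
Op 8: C2 read [C2 read: already in M, no change] -> [I,I,M,I]
Op 9: C3 write [C3 write: invalidate ['C2=M'] -> C3=M] -> [I,I,I,M]
Op 10: C1 read [C1 read from I: others=['C3=M'] -> C1=S, others downsized to S] -> [I,S,I,S]
Op 11: C1 write [C1 write: invalidate ['C3=S'] -> C1=M] -> [I,M,I,I]
Op 12: C0 read [C0 read from I: others=['C1=M'] -> C0=S, others downsized to S] -> [S,S,I,I]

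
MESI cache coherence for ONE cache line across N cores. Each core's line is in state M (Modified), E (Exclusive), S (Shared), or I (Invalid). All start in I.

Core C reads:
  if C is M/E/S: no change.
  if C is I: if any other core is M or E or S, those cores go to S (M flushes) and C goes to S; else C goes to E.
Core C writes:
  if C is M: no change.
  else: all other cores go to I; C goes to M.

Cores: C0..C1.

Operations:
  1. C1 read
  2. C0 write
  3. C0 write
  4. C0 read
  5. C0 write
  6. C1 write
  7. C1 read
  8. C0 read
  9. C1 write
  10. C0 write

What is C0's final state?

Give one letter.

Op 1: C1 read [C1 read from I: no other sharers -> C1=E (exclusive)] -> [I,E]
Op 2: C0 write [C0 write: invalidate ['C1=E'] -> C0=M] -> [M,I]
Op 3: C0 write [C0 write: already M (modified), no change] -> [M,I]
Op 4: C0 read [C0 read: already in M, no change] -> [M,I]
Op 5: C0 write [C0 write: already M (modified), no change] -> [M,I]
Op 6: C1 write [C1 write: invalidate ['C0=M'] -> C1=M] -> [I,M]
Op 7: C1 read [C1 read: already in M, no change] -> [I,M]
Op 8: C0 read [C0 read from I: others=['C1=M'] -> C0=S, others downsized to S] -> [S,S]
Op 9: C1 write [C1 write: invalidate ['C0=S'] -> C1=M] -> [I,M]
Op 10: C0 write [C0 write: invalidate ['C1=M'] -> C0=M] -> [M,I]

Answer: M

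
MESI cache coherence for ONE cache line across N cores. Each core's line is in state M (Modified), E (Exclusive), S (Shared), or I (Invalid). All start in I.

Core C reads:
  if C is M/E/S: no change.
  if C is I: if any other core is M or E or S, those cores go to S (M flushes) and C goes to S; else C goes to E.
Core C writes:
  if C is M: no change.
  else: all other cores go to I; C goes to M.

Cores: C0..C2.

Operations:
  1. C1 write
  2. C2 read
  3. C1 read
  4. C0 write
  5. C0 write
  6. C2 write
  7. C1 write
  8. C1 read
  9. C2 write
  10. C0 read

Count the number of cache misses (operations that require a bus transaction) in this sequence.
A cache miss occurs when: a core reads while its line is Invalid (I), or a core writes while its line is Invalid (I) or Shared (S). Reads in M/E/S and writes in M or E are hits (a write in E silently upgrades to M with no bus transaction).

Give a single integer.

Op 1: C1 write [C1 write: invalidate none -> C1=M] -> [I,M,I] [MISS #1: write from I]
Op 2: C2 read [C2 read from I: others=['C1=M'] -> C2=S, others downsized to S] -> [I,S,S] [MISS #2: read from I]
Op 3: C1 read [C1 read: already in S, no change] -> [I,S,S] [hit: read from S]
Op 4: C0 write [C0 write: invalidate ['C1=S', 'C2=S'] -> C0=M] -> [M,I,I] [MISS #3: write from I]
Op 5: C0 write [C0 write: already M (modified), no change] -> [M,I,I] [hit: write from M]
Op 6: C2 write [C2 write: invalidate ['C0=M'] -> C2=M] -> [I,I,M] [MISS #4: write from I]
Op 7: C1 write [C1 write: invalidate ['C2=M'] -> C1=M] -> [I,M,I] [MISS #5: write from I]
Op 8: C1 read [C1 read: already in M, no change] -> [I,M,I] [hit: read from M]
Op 9: C2 write [C2 write: invalidate ['C1=M'] -> C2=M] -> [I,I,M] [MISS #6: write from I]
Op 10: C0 read [C0 read from I: others=['C2=M'] -> C0=S, others downsized to S] -> [S,I,S] [MISS #7: read from I]

Answer: 7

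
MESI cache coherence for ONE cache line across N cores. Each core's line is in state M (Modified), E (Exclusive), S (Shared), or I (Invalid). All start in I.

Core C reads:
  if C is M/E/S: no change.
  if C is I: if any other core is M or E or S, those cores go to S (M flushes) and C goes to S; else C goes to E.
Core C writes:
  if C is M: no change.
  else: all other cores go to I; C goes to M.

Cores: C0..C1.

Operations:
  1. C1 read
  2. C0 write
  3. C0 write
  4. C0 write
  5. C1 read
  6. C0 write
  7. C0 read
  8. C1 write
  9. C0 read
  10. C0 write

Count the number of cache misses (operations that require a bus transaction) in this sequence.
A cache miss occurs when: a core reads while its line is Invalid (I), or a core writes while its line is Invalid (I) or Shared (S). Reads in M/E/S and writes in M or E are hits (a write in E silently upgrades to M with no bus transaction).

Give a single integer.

Op 1: C1 read [C1 read from I: no other sharers -> C1=E (exclusive)] -> [I,E] [MISS #1: read from I]
Op 2: C0 write [C0 write: invalidate ['C1=E'] -> C0=M] -> [M,I] [MISS #2: write from I]
Op 3: C0 write [C0 write: already M (modified), no change] -> [M,I] [hit: write from M]
Op 4: C0 write [C0 write: already M (modified), no change] -> [M,I] [hit: write from M]
Op 5: C1 read [C1 read from I: others=['C0=M'] -> C1=S, others downsized to S] -> [S,S] [MISS #3: read from I]
Op 6: C0 write [C0 write: invalidate ['C1=S'] -> C0=M] -> [M,I] [MISS #4: write from S]
Op 7: C0 read [C0 read: already in M, no change] -> [M,I] [hit: read from M]
Op 8: C1 write [C1 write: invalidate ['C0=M'] -> C1=M] -> [I,M] [MISS #5: write from I]
Op 9: C0 read [C0 read from I: others=['C1=M'] -> C0=S, others downsized to S] -> [S,S] [MISS #6: read from I]
Op 10: C0 write [C0 write: invalidate ['C1=S'] -> C0=M] -> [M,I] [MISS #7: write from S]

Answer: 7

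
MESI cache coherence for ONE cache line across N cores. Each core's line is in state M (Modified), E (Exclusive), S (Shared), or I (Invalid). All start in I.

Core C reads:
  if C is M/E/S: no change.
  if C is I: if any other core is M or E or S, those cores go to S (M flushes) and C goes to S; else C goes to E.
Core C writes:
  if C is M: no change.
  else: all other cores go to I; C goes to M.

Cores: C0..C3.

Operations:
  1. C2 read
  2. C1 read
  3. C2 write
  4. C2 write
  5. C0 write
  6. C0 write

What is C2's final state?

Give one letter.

Answer: I

Derivation:
Op 1: C2 read [C2 read from I: no other sharers -> C2=E (exclusive)] -> [I,I,E,I]
Op 2: C1 read [C1 read from I: others=['C2=E'] -> C1=S, others downsized to S] -> [I,S,S,I]
Op 3: C2 write [C2 write: invalidate ['C1=S'] -> C2=M] -> [I,I,M,I]
Op 4: C2 write [C2 write: already M (modified), no change] -> [I,I,M,I]
Op 5: C0 write [C0 write: invalidate ['C2=M'] -> C0=M] -> [M,I,I,I]
Op 6: C0 write [C0 write: already M (modified), no change] -> [M,I,I,I]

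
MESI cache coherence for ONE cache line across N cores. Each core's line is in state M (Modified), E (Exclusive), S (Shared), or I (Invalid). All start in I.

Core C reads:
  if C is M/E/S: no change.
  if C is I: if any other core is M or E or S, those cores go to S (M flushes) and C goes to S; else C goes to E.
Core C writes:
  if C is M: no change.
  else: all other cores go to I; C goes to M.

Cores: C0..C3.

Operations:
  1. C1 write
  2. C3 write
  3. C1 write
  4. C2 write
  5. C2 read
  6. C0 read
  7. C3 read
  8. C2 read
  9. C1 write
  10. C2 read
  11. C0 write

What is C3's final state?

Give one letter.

Answer: I

Derivation:
Op 1: C1 write [C1 write: invalidate none -> C1=M] -> [I,M,I,I]
Op 2: C3 write [C3 write: invalidate ['C1=M'] -> C3=M] -> [I,I,I,M]
Op 3: C1 write [C1 write: invalidate ['C3=M'] -> C1=M] -> [I,M,I,I]
Op 4: C2 write [C2 write: invalidate ['C1=M'] -> C2=M] -> [I,I,M,I]
Op 5: C2 read [C2 read: already in M, no change] -> [I,I,M,I]
Op 6: C0 read [C0 read from I: others=['C2=M'] -> C0=S, others downsized to S] -> [S,I,S,I]
Op 7: C3 read [C3 read from I: others=['C0=S', 'C2=S'] -> C3=S, others downsized to S] -> [S,I,S,S]
Op 8: C2 read [C2 read: already in S, no change] -> [S,I,S,S]
Op 9: C1 write [C1 write: invalidate ['C0=S', 'C2=S', 'C3=S'] -> C1=M] -> [I,M,I,I]
Op 10: C2 read [C2 read from I: others=['C1=M'] -> C2=S, others downsized to S] -> [I,S,S,I]
Op 11: C0 write [C0 write: invalidate ['C1=S', 'C2=S'] -> C0=M] -> [M,I,I,I]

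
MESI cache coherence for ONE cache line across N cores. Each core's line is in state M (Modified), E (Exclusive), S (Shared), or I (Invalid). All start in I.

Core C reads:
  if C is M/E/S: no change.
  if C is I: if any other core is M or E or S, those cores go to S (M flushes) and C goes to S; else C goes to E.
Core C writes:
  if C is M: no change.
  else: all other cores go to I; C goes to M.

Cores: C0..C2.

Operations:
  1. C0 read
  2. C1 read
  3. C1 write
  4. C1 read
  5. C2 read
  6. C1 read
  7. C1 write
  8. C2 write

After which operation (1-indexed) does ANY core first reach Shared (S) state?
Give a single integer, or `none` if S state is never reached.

Op 1: C0 read [C0 read from I: no other sharers -> C0=E (exclusive)] -> [E,I,I]
Op 2: C1 read [C1 read from I: others=['C0=E'] -> C1=S, others downsized to S] -> [S,S,I]
  -> First S state at op 2; remaining ops need not be traced.

Answer: 2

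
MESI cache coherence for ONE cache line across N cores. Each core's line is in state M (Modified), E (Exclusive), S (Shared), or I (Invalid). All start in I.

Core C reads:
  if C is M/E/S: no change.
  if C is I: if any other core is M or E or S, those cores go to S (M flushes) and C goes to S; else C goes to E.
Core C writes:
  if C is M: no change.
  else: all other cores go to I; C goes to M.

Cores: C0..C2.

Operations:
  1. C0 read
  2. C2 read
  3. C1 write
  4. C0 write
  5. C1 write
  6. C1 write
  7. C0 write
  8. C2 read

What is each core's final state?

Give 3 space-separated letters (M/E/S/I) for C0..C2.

Answer: S I S

Derivation:
Op 1: C0 read [C0 read from I: no other sharers -> C0=E (exclusive)] -> [E,I,I]
Op 2: C2 read [C2 read from I: others=['C0=E'] -> C2=S, others downsized to S] -> [S,I,S]
Op 3: C1 write [C1 write: invalidate ['C0=S', 'C2=S'] -> C1=M] -> [I,M,I]
Op 4: C0 write [C0 write: invalidate ['C1=M'] -> C0=M] -> [M,I,I]
Op 5: C1 write [C1 write: invalidate ['C0=M'] -> C1=M] -> [I,M,I]
Op 6: C1 write [C1 write: already M (modified), no change] -> [I,M,I]
Op 7: C0 write [C0 write: invalidate ['C1=M'] -> C0=M] -> [M,I,I]
Op 8: C2 read [C2 read from I: others=['C0=M'] -> C2=S, others downsized to S] -> [S,I,S]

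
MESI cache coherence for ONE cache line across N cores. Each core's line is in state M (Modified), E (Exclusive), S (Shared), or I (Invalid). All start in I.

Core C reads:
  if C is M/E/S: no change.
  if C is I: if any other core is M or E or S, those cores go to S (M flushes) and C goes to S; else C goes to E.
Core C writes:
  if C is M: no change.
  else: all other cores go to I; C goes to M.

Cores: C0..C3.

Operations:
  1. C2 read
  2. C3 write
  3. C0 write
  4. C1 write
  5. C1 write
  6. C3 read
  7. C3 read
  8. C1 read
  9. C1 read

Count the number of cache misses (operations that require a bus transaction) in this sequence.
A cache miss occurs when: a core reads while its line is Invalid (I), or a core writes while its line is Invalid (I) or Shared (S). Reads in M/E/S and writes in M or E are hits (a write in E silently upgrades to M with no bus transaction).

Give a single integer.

Answer: 5

Derivation:
Op 1: C2 read [C2 read from I: no other sharers -> C2=E (exclusive)] -> [I,I,E,I] [MISS #1: read from I]
Op 2: C3 write [C3 write: invalidate ['C2=E'] -> C3=M] -> [I,I,I,M] [MISS #2: write from I]
Op 3: C0 write [C0 write: invalidate ['C3=M'] -> C0=M] -> [M,I,I,I] [MISS #3: write from I]
Op 4: C1 write [C1 write: invalidate ['C0=M'] -> C1=M] -> [I,M,I,I] [MISS #4: write from I]
Op 5: C1 write [C1 write: already M (modified), no change] -> [I,M,I,I] [hit: write from M]
Op 6: C3 read [C3 read from I: others=['C1=M'] -> C3=S, others downsized to S] -> [I,S,I,S] [MISS #5: read from I]
Op 7: C3 read [C3 read: already in S, no change] -> [I,S,I,S] [hit: read from S]
Op 8: C1 read [C1 read: already in S, no change] -> [I,S,I,S] [hit: read from S]
Op 9: C1 read [C1 read: already in S, no change] -> [I,S,I,S] [hit: read from S]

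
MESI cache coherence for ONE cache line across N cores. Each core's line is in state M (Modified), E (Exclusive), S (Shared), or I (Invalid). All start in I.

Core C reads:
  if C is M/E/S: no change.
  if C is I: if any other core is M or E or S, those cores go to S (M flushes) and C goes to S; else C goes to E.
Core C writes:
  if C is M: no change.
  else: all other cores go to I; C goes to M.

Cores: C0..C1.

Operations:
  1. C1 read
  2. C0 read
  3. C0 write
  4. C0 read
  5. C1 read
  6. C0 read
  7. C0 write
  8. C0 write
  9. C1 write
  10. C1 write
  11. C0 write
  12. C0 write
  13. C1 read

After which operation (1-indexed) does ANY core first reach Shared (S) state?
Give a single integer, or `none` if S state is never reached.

Answer: 2

Derivation:
Op 1: C1 read [C1 read from I: no other sharers -> C1=E (exclusive)] -> [I,E]
Op 2: C0 read [C0 read from I: others=['C1=E'] -> C0=S, others downsized to S] -> [S,S]
  -> First S state at op 2; remaining ops need not be traced.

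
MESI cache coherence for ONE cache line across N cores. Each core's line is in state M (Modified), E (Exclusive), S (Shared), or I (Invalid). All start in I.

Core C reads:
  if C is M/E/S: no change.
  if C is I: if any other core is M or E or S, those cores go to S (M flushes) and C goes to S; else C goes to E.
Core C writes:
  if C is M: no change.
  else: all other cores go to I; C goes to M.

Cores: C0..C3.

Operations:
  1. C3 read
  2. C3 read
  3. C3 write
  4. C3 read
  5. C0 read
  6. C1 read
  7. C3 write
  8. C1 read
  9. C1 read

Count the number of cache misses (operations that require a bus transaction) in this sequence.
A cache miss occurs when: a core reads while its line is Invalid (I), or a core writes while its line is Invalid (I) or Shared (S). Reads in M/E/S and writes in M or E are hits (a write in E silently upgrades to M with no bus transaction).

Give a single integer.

Op 1: C3 read [C3 read from I: no other sharers -> C3=E (exclusive)] -> [I,I,I,E] [MISS #1: read from I]
Op 2: C3 read [C3 read: already in E, no change] -> [I,I,I,E] [hit: read from E]
Op 3: C3 write [C3 write: invalidate none -> C3=M] -> [I,I,I,M] [hit: write from E is a silent E->M upgrade, no bus transaction]
Op 4: C3 read [C3 read: already in M, no change] -> [I,I,I,M] [hit: read from M]
Op 5: C0 read [C0 read from I: others=['C3=M'] -> C0=S, others downsized to S] -> [S,I,I,S] [MISS #2: read from I]
Op 6: C1 read [C1 read from I: others=['C0=S', 'C3=S'] -> C1=S, others downsized to S] -> [S,S,I,S] [MISS #3: read from I]
Op 7: C3 write [C3 write: invalidate ['C0=S', 'C1=S'] -> C3=M] -> [I,I,I,M] [MISS #4: write from S]
Op 8: C1 read [C1 read from I: others=['C3=M'] -> C1=S, others downsized to S] -> [I,S,I,S] [MISS #5: read from I]
Op 9: C1 read [C1 read: already in S, no change] -> [I,S,I,S] [hit: read from S]

Answer: 5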